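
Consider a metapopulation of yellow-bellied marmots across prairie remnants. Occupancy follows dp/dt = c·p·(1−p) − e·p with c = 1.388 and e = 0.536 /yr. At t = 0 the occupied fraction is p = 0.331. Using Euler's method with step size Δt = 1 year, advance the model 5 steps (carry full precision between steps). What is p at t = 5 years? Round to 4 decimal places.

0.6135

Update rule: p ← p + [c·p·(1−p) − e·p]·Δt with Δt = 1.
step 1: Δp = +0.12994, p = 0.46094
step 2: Δp = +0.09782, p = 0.55876
step 3: Δp = +0.04271, p = 0.60147
step 4: Δp = +0.01032, p = 0.61179
step 5: Δp = +0.00173, p = 0.61352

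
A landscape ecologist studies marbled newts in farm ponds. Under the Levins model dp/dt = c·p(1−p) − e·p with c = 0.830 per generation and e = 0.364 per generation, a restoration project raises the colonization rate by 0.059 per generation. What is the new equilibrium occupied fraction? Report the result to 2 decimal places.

0.59

Before: p* = 1 − 0.364/0.830 = 0.5614.
After the change, c = 0.889, e = 0.364, so p* = 1 − 0.364/0.889 = 0.5906.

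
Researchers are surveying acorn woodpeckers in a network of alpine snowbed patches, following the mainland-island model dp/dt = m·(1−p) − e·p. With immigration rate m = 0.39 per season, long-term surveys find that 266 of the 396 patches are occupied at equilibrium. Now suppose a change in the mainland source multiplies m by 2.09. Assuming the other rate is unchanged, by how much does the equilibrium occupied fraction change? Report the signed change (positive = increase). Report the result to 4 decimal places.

Observed p* = 266/396 = 0.67172.
Balance m(1−p*) = e·p* gives e = m(1−p*)/p* = 0.39×0.32828/0.67172 = 0.19060.
New p* = m/(m+e) = 0.81510/(0.81510+0.19060) = 0.81048.
Δp* = 0.81048 − 0.67172 = +0.13876.

0.1388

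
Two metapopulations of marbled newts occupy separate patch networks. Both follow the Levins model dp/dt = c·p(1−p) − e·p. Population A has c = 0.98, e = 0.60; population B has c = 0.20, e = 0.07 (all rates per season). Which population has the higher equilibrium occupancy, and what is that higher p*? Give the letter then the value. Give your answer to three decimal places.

A: p*_A = 1 − 0.60/0.98 = 0.3878.
B: p*_B = 1 − 0.07/0.20 = 0.6500.
B is higher at 0.6500.

B, 0.650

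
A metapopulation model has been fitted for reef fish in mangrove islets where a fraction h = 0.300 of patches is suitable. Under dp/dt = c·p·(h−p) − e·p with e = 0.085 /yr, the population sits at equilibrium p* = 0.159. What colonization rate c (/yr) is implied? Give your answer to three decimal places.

At equilibrium c(h−p*) = e, so c = e/(h−p*).
c = 0.085/(0.300 − 0.159) = 0.085/0.1410 = 0.6028.

0.603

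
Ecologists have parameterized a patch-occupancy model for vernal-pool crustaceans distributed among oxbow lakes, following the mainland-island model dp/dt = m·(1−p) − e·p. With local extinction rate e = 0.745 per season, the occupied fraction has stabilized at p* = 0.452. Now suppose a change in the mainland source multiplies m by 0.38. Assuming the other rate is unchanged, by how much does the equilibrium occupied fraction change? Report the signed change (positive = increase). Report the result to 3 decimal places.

-0.213

Balance m(1−p*) = e·p* gives m = e·p*/(1−p*) = 0.745×0.45200/0.54800 = 0.61449.
New p* = m/(m+e) = 0.23351/(0.23351+0.74500) = 0.23864.
Δp* = 0.23864 − 0.45200 = -0.21336.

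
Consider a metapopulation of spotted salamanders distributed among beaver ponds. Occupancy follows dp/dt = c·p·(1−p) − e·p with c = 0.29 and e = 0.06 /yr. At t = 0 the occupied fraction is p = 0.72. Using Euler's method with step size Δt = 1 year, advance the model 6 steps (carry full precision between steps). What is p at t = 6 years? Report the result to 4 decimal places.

0.7763

Update rule: p ← p + [c·p·(1−p) − e·p]·Δt with Δt = 1.
t = 1: p = 0.72000 + (+0.01526) = 0.73526
t = 2: p = 0.73526 + (+0.01233) = 0.74760
t = 3: p = 0.74760 + (+0.00987) = 0.75746
t = 4: p = 0.75746 + (+0.00783) = 0.76529
t = 5: p = 0.76529 + (+0.00617) = 0.77146
t = 6: p = 0.77146 + (+0.00484) = 0.77631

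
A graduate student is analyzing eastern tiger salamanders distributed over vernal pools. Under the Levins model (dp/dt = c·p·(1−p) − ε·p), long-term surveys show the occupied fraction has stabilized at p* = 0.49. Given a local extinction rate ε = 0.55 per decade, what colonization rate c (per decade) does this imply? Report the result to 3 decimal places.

1.078

At equilibrium c(1−p*) = ε, so c = ε/(1−p*).
c = 0.55/(1 − 0.49) = 0.55/0.5100 = 1.0784.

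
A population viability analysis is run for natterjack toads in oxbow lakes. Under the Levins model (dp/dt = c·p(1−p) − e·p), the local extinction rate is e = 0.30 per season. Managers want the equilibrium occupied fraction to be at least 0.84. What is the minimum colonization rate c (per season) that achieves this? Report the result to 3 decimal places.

1.875

p* = 1 − e/c ≥ 0.84 requires e/c ≤ 0.1600, i.e. c ≥ e/0.1600.
c_min = 0.30/0.1600 = 1.8750.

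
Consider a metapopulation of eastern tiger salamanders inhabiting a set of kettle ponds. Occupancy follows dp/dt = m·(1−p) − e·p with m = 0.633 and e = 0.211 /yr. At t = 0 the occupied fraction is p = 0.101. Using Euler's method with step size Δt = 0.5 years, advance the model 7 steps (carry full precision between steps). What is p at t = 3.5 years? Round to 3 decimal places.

0.736

Update rule: p ← p + [m·(1−p) − e·p]·Δt with Δt = 0.5.
p: 0.10100 → 0.37488  (Δp = +0.27388)
p: 0.37488 → 0.53318  (Δp = +0.15830)
p: 0.53318 → 0.62468  (Δp = +0.09150)
p: 0.62468 → 0.67756  (Δp = +0.05289)
p: 0.67756 → 0.70813  (Δp = +0.03057)
p: 0.70813 → 0.72580  (Δp = +0.01767)
p: 0.72580 → 0.73601  (Δp = +0.01021)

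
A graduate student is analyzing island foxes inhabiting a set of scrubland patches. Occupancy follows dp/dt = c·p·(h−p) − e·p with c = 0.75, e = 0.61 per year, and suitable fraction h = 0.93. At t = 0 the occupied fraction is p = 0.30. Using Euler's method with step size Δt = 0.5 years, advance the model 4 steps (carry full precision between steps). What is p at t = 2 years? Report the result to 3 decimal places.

0.236

Update rule: p ← p + [c·p·(h−p) − e·p]·Δt with Δt = 0.5.
  1  |  dp/dt·Δt = -0.020625  |  p_1 = 0.279375
  2  |  dp/dt·Δt = -0.017046  |  p_2 = 0.262329
  3  |  dp/dt·Δt = -0.014329  |  p_3 = 0.248000
  4  |  dp/dt·Δt = -0.012214  |  p_4 = 0.235786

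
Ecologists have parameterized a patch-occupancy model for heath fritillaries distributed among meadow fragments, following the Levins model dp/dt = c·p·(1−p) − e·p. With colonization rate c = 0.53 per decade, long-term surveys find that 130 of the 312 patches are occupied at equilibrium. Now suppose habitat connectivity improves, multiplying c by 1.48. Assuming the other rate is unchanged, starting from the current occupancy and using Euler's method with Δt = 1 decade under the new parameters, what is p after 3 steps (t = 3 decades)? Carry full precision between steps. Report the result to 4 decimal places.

Observed p* = 130/312 = 0.41667.
Balance c(1−p*) = e gives e = 0.53×(1 − 0.41667) = 0.30917.
Starting from p₀ = 0.41667; update p ← p + (dp/dt)·Δt with the new parameters.
step 1: Δp = +0.06183, p = 0.47850
step 2: Δp = +0.04780, p = 0.52630
step 3: Δp = +0.03284, p = 0.55914

0.5591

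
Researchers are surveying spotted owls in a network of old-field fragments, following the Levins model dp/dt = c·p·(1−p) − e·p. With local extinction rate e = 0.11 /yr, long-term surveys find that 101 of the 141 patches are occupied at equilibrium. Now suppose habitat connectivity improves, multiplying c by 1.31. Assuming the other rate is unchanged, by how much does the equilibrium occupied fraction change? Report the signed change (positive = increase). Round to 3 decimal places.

0.067

Observed p* = 101/141 = 0.71631.
Balance c(1−p*) = e gives c = e/(1 − 0.71631) = 0.11/0.28369 = 0.38775.
New p* = 1 − e/c = 1 − 0.11000/0.50795 = 0.78344.
Δp* = 0.78344 − 0.71631 = +0.06713.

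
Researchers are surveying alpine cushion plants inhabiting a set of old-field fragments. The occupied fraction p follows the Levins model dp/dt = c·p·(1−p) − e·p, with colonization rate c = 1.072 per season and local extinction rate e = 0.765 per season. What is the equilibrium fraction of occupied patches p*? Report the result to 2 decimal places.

Setting dp/dt = 0 and dividing through by p* gives c·(1−p*) = e.
So p* = 1 − e/c = 1 − 0.765/1.072 = 1 − 0.7136 = 0.2864.

0.29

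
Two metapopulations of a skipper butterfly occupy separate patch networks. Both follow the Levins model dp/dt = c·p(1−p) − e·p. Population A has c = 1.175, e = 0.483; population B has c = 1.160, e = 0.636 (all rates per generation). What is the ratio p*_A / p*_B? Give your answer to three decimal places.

A: p*_A = 1 − 0.483/1.175 = 0.5889.
B: p*_B = 1 − 0.636/1.160 = 0.4517.
p*_A / p*_B = 0.5889/0.4517 = 1.3038.

1.304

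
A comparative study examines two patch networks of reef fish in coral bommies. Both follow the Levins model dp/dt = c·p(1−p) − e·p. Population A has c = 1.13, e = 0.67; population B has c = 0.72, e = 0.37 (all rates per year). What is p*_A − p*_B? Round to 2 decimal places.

A: p*_A = 1 − 0.67/1.13 = 0.4071.
B: p*_B = 1 − 0.37/0.72 = 0.4861.
p*_A − p*_B = 0.4071 − 0.4861 = -0.0790.

-0.08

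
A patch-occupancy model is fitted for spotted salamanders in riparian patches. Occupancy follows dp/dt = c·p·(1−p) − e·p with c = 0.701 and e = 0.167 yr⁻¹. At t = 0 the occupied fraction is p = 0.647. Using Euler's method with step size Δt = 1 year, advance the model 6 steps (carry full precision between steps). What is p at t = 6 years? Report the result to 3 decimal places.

Update rule: p ← p + [c·p·(1−p) − e·p]·Δt with Δt = 1.
step 1: Δp = +0.05205, p = 0.69905
step 2: Δp = +0.03073, p = 0.72979
step 3: Δp = +0.01636, p = 0.74615
step 4: Δp = +0.00817, p = 0.75432
step 5: Δp = +0.00394, p = 0.75826
step 6: Δp = +0.00187, p = 0.76012

0.760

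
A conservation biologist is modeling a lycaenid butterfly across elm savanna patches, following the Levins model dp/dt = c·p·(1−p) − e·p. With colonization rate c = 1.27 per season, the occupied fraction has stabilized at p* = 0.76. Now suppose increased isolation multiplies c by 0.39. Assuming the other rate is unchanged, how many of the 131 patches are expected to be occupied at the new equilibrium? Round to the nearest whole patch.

Balance c(1−p*) = e gives e = 1.27×(1 − 0.76000) = 0.30480.
New p* = 1 − e/c = 1 − 0.30480/0.49530 = 0.38462.
Expected occupied = 131 × 0.38462 = 50.39 ≈ 50.

50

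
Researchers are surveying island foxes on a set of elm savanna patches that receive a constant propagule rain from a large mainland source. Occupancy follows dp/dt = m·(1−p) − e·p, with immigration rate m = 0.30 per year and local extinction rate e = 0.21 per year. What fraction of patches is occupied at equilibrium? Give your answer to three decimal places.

0.588

Setting dp/dt = 0: m − m·p* = e·p*, so m = (m+e)·p*.
p* = m/(m+e) = 0.30/(0.30+0.21) = 0.30/0.5100 = 0.5882.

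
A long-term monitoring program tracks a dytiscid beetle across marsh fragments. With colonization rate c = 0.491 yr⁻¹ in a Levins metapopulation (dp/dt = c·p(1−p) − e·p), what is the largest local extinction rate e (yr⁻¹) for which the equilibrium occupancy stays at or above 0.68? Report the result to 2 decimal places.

1 − e/c ≥ 0.68 ⇒ e ≤ c(1 − 0.68) = 0.491 × 0.3200.
e_max = 0.1571.

0.16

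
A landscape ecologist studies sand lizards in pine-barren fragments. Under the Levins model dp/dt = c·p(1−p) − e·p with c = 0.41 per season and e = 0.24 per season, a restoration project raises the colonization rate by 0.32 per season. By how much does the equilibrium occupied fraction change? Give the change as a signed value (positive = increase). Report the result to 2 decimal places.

Before: p* = 1 − 0.24/0.41 = 0.4146.
After the change, c = 0.73, e = 0.24, so p* = 1 − 0.24/0.73 = 0.6712.
Δp* = 0.6712 − 0.4146 = +0.2566.

0.26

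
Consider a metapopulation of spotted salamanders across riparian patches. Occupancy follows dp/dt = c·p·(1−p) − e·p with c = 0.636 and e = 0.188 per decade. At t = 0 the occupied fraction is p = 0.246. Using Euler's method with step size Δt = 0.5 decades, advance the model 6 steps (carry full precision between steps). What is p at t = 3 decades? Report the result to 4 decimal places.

0.4742

Update rule: p ← p + [c·p·(1−p) − e·p]·Δt with Δt = 0.5.
step 1: Δp = +0.03586, p = 0.28186
step 2: Δp = +0.03787, p = 0.31973
step 3: Δp = +0.03911, p = 0.35884
step 4: Δp = +0.03943, p = 0.39828
step 5: Δp = +0.03877, p = 0.43705
step 6: Δp = +0.03716, p = 0.47421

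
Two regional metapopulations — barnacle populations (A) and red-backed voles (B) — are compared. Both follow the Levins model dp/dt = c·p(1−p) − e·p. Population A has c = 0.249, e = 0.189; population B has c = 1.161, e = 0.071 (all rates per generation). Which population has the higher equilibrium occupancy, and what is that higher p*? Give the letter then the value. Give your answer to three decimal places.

B, 0.939

A: p*_A = 1 − 0.189/0.249 = 0.2410.
B: p*_B = 1 − 0.071/1.161 = 0.9388.
B is higher at 0.9388.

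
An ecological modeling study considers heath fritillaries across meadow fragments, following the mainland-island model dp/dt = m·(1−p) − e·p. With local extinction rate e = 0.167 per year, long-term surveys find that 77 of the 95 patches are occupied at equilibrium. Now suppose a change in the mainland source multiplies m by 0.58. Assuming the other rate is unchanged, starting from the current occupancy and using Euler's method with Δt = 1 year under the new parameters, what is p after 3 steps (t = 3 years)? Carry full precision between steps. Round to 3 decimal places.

0.720

Observed p* = 77/95 = 0.81053.
Balance m(1−p*) = e·p* gives m = e·p*/(1−p*) = 0.167×0.81053/0.18947 = 0.71439.
Starting from p₀ = 0.81053; update p ← p + (dp/dt)·Δt with the new parameters.
  1  |  dp/dt·Δt = -0.056850  |  p_1 = 0.753676
  2  |  dp/dt·Δt = -0.023801  |  p_2 = 0.729875
  3  |  dp/dt·Δt = -0.009964  |  p_3 = 0.719911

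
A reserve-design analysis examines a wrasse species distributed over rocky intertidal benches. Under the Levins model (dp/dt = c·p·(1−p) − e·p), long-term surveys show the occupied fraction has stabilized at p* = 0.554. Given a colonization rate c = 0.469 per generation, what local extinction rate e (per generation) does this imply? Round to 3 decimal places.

0.209

At equilibrium c(1−p*) = e.
e = 0.469 × (1 − 0.554) = 0.469 × 0.4460 = 0.2092.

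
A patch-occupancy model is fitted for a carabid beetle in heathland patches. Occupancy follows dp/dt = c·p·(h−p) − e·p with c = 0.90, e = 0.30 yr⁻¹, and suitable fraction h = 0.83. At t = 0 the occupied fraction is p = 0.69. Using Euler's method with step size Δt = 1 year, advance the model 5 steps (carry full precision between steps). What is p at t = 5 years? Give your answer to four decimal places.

Update rule: p ← p + [c·p·(h−p) − e·p]·Δt with Δt = 1.
  1  |  dp/dt·Δt = -0.120060  |  p_1 = 0.569940
  2  |  dp/dt·Δt = -0.037585  |  p_2 = 0.532355
  3  |  dp/dt·Δt = -0.017099  |  p_3 = 0.515256
  4  |  dp/dt·Δt = -0.008620  |  p_4 = 0.506636
  5  |  dp/dt·Δt = -0.004546  |  p_5 = 0.502090

0.5021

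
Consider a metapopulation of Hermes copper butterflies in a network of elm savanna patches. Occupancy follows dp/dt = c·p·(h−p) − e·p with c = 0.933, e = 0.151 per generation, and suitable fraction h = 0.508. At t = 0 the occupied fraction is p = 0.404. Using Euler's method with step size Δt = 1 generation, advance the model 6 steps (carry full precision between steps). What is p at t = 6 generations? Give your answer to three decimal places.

Update rule: p ← p + [c·p·(h−p) − e·p]·Δt with Δt = 1.
step 1: Δp = -0.02180, p = 0.38220
step 2: Δp = -0.01285, p = 0.36935
step 3: Δp = -0.00799, p = 0.36135
step 4: Δp = -0.00512, p = 0.35623
step 5: Δp = -0.00335, p = 0.35288
step 6: Δp = -0.00221, p = 0.35067

0.351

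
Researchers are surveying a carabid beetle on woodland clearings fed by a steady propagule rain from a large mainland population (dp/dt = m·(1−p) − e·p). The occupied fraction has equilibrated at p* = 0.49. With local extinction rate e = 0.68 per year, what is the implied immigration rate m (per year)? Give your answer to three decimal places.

At equilibrium m(1−p*) = e·p*, so m = e·p*/(1−p*).
m = 0.68 × 0.49 / 0.5100 = 0.3332/0.5100 = 0.6533.

0.653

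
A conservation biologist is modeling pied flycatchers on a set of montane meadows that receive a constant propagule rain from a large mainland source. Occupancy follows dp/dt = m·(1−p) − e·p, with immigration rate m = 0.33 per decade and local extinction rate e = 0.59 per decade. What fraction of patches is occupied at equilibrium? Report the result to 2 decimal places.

Setting dp/dt = 0: m − m·p* = e·p*, so m = (m+e)·p*.
p* = m/(m+e) = 0.33/(0.33+0.59) = 0.33/0.9200 = 0.3587.

0.36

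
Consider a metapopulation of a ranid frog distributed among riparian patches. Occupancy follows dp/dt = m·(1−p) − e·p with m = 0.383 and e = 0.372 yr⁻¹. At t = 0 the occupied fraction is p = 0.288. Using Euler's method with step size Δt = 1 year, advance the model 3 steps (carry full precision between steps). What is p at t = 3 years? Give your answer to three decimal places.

0.504

Update rule: p ← p + [m·(1−p) − e·p]·Δt with Δt = 1.
  1  |  dp/dt·Δt = +0.165560  |  p_1 = 0.453560
  2  |  dp/dt·Δt = +0.040562  |  p_2 = 0.494122
  3  |  dp/dt·Δt = +0.009938  |  p_3 = 0.504060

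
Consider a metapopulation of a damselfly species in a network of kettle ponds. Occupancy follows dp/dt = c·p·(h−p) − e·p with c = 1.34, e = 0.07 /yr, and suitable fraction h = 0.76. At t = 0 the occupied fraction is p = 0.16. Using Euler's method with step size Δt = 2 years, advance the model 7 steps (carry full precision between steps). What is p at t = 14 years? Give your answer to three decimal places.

Update rule: p ← p + [c·p·(h−p) − e·p]·Δt with Δt = 2.
t = 2: p = 0.16000 + (+0.23488) = 0.39488
t = 4: p = 0.39488 + (+0.33112) = 0.72600
t = 6: p = 0.72600 + (-0.03548) = 0.69052
t = 8: p = 0.69052 + (+0.03191) = 0.72243
t = 10: p = 0.72243 + (-0.02840) = 0.69403
t = 12: p = 0.69403 + (+0.02554) = 0.71957
t = 14: p = 0.71957 + (-0.02277) = 0.69680

0.697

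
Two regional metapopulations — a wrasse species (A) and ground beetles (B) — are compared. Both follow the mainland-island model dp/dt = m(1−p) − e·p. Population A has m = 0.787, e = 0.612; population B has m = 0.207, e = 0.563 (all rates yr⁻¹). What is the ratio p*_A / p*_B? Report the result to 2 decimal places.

2.09

A: p*_A = m/(m+e) = 0.787/1.3990 = 0.5625.
B: p*_B = 0.207/0.7700 = 0.2688.
p*_A / p*_B = 0.5625/0.2688 = 2.0926.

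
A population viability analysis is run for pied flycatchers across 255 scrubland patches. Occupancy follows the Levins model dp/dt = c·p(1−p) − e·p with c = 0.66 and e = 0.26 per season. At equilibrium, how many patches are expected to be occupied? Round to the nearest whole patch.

p* = 1 − e/c = 1 − 0.26/0.66 = 0.6061.
Expected occupied patches = N × p* = 255 × 0.6061 = 154.55 ≈ 155.

155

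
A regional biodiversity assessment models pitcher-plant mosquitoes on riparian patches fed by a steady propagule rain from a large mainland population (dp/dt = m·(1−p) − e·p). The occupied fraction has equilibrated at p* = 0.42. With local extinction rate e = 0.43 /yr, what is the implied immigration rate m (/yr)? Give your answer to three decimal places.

0.311

At equilibrium m(1−p*) = e·p*, so m = e·p*/(1−p*).
m = 0.43 × 0.42 / 0.5800 = 0.1806/0.5800 = 0.3114.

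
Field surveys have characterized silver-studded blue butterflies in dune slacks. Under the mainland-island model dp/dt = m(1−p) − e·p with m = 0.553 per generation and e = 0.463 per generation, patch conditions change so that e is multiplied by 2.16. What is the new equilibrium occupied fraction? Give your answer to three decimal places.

Before: p* = 0.553/(0.553+0.463) = 0.5443.
After: m = 0.553, e = 1.00008; p* = 0.553/1.5531 = 0.3561.

0.356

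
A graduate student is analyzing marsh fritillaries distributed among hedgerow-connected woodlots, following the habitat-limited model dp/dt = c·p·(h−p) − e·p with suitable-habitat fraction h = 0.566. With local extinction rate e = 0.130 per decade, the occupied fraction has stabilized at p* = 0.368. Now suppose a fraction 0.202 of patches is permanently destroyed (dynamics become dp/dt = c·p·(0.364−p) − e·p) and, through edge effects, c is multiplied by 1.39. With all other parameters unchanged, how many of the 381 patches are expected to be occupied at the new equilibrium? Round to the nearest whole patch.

84

Balance c(h−p*) = e gives c = e/(0.566 − 0.36800) = 0.130/0.19800 = 0.65657.
New p* = 0.364 − e/c = 0.364 − 0.13000/0.91263 = 0.22155.
Expected occupied = 381 × 0.22155 = 84.41 ≈ 84.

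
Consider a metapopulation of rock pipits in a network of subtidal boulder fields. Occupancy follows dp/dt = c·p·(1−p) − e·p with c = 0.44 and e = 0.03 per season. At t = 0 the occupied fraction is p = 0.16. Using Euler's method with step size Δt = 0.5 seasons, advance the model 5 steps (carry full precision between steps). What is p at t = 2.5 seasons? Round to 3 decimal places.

Update rule: p ← p + [c·p·(1−p) − e·p]·Δt with Δt = 0.5.
step 1: Δp = +0.02717, p = 0.18717
step 2: Δp = +0.03066, p = 0.21783
step 3: Δp = +0.03422, p = 0.25205
step 4: Δp = +0.03769, p = 0.28974
step 5: Δp = +0.04093, p = 0.33067

0.331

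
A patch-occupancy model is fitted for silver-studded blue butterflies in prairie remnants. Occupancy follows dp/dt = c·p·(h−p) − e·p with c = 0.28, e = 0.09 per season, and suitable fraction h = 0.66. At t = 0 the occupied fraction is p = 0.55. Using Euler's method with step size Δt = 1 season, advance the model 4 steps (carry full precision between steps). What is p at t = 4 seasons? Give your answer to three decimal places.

Update rule: p ← p + [c·p·(h−p) − e·p]·Δt with Δt = 1.
p: 0.55000 → 0.51744  (Δp = -0.03256)
p: 0.51744 → 0.49152  (Δp = -0.02592)
p: 0.49152 → 0.47047  (Δp = -0.02105)
p: 0.47047 → 0.45310  (Δp = -0.01738)

0.453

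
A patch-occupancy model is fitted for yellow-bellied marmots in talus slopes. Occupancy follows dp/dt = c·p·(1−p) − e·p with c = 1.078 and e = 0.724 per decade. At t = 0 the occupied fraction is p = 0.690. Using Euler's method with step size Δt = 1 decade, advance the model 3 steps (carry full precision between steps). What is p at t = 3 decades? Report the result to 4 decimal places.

Update rule: p ← p + [c·p·(1−p) − e·p]·Δt with Δt = 1.
  1  |  dp/dt·Δt = -0.268976  |  p_1 = 0.421024
  2  |  dp/dt·Δt = -0.042045  |  p_2 = 0.378979
  3  |  dp/dt·Δt = -0.020669  |  p_3 = 0.358310

0.3583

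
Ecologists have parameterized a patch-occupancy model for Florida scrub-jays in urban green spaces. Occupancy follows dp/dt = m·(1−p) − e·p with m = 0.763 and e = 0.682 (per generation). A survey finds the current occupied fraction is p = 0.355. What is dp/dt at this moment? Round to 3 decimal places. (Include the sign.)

Colonization term: m·(1−p) = 0.763×0.6450 = 0.49214.
Extinction term: e·p = 0.24211.
dp/dt = 0.49214 − 0.24211 = 0.25003.

0.250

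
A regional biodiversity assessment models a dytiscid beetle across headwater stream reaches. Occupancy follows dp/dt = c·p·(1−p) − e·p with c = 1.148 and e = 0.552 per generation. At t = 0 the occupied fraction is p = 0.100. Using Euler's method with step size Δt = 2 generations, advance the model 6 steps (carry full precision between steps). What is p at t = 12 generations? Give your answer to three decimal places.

Update rule: p ← p + [c·p·(1−p) − e·p]·Δt with Δt = 2.
p: 0.10000 → 0.19624  (Δp = +0.09624)
p: 0.19624 → 0.34174  (Δp = +0.14550)
p: 0.34174 → 0.48095  (Δp = +0.13921)
p: 0.48095 → 0.52315  (Δp = +0.04220)
p: 0.52315 → 0.51836  (Δp = -0.00479)
p: 0.51836 → 0.51932  (Δp = +0.00095)

0.519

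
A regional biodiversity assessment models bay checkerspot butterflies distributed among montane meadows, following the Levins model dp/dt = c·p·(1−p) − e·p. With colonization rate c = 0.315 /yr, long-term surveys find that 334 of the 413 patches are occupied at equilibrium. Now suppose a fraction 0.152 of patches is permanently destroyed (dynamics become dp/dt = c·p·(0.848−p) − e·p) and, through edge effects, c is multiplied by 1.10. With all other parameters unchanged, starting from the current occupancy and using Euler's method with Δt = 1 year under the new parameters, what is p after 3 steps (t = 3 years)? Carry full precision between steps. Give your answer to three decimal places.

Observed p* = 334/413 = 0.80872.
Balance c(1−p*) = e gives e = 0.315×(1 − 0.80872) = 0.06025.
Starting from p₀ = 0.80872; update p ← p + (dp/dt)·Δt with the new parameters.
  1  |  dp/dt·Δt = -0.037721  |  p_1 = 0.770996
  2  |  dp/dt·Δt = -0.025884  |  p_2 = 0.745112
  3  |  dp/dt·Δt = -0.018332  |  p_3 = 0.726780

0.727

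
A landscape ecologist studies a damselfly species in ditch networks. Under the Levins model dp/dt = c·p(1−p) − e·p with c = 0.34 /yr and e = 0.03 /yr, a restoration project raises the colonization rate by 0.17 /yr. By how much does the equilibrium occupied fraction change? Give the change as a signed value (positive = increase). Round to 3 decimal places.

Before: p* = 1 − 0.03/0.34 = 0.9118.
After the change, c = 0.51, e = 0.03, so p* = 1 − 0.03/0.51 = 0.9412.
Δp* = 0.9412 − 0.9118 = +0.0294.

0.029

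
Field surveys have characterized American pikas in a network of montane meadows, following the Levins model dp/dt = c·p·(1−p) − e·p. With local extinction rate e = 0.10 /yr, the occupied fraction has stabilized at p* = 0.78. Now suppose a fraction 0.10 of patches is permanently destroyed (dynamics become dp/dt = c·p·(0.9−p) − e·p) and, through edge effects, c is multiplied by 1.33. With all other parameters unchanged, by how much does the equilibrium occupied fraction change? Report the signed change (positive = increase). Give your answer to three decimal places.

Balance c(1−p*) = e gives c = e/(1 − 0.78000) = 0.10/0.22000 = 0.45455.
New p* = 0.9 − e/c = 0.9 − 0.10000/0.60455 = 0.73459.
Δp* = 0.73459 − 0.78000 = -0.04541.

-0.045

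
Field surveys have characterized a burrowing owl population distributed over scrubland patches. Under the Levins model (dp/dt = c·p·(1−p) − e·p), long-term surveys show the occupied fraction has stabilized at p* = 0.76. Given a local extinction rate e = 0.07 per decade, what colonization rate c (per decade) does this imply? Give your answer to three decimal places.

At equilibrium c(1−p*) = e, so c = e/(1−p*).
c = 0.07/(1 − 0.76) = 0.07/0.2400 = 0.2917.

0.292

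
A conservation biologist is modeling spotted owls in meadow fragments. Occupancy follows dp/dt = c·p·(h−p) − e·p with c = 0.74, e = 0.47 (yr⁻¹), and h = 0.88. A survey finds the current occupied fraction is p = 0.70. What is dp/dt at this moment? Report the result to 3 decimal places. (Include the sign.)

Colonization term: c·p·(h−p) = 0.74×0.70×0.1800 = 0.09324.
Extinction term: e·p = 0.32900.
dp/dt = 0.09324 − 0.32900 = -0.23576.

-0.236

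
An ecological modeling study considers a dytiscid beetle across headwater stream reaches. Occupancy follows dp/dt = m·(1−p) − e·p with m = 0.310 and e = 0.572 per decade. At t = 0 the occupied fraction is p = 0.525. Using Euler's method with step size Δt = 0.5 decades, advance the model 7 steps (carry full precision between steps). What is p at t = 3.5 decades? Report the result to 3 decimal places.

Update rule: p ← p + [m·(1−p) − e·p]·Δt with Δt = 0.5.
p: 0.52500 → 0.44848  (Δp = -0.07653)
p: 0.44848 → 0.40570  (Δp = -0.04278)
p: 0.40570 → 0.38178  (Δp = -0.02391)
p: 0.38178 → 0.36842  (Δp = -0.01337)
p: 0.36842 → 0.36095  (Δp = -0.00747)
p: 0.36095 → 0.35677  (Δp = -0.00418)
p: 0.35677 → 0.35443  (Δp = -0.00233)

0.354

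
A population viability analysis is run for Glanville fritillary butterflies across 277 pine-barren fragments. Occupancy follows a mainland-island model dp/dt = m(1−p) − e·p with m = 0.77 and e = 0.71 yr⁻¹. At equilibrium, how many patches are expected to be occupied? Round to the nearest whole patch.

144

p* = m/(m+e) = 0.77/1.4800 = 0.5203.
Expected occupied patches = N × p* = 277 × 0.5203 = 144.11 ≈ 144.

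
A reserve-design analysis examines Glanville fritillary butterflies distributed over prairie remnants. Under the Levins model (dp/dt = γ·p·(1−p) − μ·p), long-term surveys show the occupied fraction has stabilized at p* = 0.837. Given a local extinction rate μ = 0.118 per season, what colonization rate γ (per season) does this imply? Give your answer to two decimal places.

0.72

At equilibrium γ(1−p*) = μ, so γ = μ/(1−p*).
γ = 0.118/(1 − 0.837) = 0.118/0.1630 = 0.7239.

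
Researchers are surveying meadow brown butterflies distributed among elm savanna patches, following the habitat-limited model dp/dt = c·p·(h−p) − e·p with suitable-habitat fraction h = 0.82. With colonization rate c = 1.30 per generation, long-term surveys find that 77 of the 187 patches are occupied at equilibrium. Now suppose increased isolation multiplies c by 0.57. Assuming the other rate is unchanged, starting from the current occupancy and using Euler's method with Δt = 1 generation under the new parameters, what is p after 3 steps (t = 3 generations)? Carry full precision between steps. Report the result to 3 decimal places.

0.235

Observed p* = 77/187 = 0.41176.
Balance c(h−p*) = e gives e = 1.30×(0.82 − 0.41176) = 0.53071.
Starting from p₀ = 0.41176; update p ← p + (dp/dt)·Δt with the new parameters.
  1  |  dp/dt·Δt = -0.093966  |  p_1 = 0.317799
  2  |  dp/dt·Δt = -0.050395  |  p_2 = 0.267404
  3  |  dp/dt·Δt = -0.032418  |  p_3 = 0.234986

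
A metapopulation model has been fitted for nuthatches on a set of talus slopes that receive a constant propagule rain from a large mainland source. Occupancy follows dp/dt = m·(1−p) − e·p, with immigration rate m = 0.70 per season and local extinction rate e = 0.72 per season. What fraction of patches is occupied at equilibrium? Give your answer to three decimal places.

At equilibrium the propagule rain into empty patches balances local extinction: m(1−p*) = e·p*.
p* = m/(m+e) = 0.70/(0.70+0.72) = 0.70/1.4200 = 0.4930.

0.493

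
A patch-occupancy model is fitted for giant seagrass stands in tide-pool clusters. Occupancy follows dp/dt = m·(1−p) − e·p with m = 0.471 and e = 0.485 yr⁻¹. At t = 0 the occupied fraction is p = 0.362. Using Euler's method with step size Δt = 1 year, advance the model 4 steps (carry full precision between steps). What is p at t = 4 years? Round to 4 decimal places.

0.4927

Update rule: p ← p + [m·(1−p) − e·p]·Δt with Δt = 1.
p: 0.36200 → 0.48693  (Δp = +0.12493)
p: 0.48693 → 0.49242  (Δp = +0.00550)
p: 0.49242 → 0.49267  (Δp = +0.00024)
p: 0.49267 → 0.49268  (Δp = +0.00001)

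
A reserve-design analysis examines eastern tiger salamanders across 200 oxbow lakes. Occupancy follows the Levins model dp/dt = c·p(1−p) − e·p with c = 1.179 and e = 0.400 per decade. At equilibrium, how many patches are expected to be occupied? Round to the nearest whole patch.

p* = 1 − e/c = 1 − 0.400/1.179 = 0.6607.
Expected occupied patches = N × p* = 200 × 0.6607 = 132.15 ≈ 132.

132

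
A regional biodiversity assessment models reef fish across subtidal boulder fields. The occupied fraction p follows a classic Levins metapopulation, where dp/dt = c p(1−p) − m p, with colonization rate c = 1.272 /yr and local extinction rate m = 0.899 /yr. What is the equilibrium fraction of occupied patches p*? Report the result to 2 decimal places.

0.29

At equilibrium, colonization balances extinction: c·p*·(1−p*) = m·p*.
So p* = 1 − m/c = 1 − 0.899/1.272 = 1 − 0.7068 = 0.2932.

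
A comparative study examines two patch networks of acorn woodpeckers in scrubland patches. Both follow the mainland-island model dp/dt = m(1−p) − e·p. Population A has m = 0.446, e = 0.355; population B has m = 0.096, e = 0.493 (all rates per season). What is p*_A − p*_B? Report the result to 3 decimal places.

0.394

A: p*_A = m/(m+e) = 0.446/0.8010 = 0.5568.
B: p*_B = 0.096/0.5890 = 0.1630.
p*_A − p*_B = 0.5568 − 0.1630 = 0.3938.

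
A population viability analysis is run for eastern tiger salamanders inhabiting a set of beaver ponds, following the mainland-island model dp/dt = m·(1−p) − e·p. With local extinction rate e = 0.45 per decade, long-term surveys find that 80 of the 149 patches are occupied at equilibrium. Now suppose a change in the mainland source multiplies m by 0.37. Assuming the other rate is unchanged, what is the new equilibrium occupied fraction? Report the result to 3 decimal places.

Observed p* = 80/149 = 0.53691.
Balance m(1−p*) = e·p* gives m = e·p*/(1−p*) = 0.45×0.53691/0.46309 = 0.52173.
New p* = m/(m+e) = 0.19304/(0.19304+0.45000) = 0.30020.

0.300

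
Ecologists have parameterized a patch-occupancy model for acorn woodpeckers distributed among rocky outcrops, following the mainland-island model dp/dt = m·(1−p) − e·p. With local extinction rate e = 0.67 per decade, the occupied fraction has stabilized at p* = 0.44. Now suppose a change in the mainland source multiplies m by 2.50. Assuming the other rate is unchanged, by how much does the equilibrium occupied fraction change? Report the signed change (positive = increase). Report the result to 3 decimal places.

Balance m(1−p*) = e·p* gives m = e·p*/(1−p*) = 0.67×0.44000/0.56000 = 0.52643.
New p* = m/(m+e) = 1.31607/(1.31607+0.67000) = 0.66265.
Δp* = 0.66265 − 0.44000 = +0.22265.

0.223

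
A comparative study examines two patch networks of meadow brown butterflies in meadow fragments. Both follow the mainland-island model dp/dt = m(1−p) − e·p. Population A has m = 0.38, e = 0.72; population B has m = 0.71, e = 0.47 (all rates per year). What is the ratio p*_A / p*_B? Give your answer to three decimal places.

A: p*_A = m/(m+e) = 0.38/1.1000 = 0.3455.
B: p*_B = 0.71/1.1800 = 0.6017.
p*_A / p*_B = 0.3455/0.6017 = 0.5741.

0.574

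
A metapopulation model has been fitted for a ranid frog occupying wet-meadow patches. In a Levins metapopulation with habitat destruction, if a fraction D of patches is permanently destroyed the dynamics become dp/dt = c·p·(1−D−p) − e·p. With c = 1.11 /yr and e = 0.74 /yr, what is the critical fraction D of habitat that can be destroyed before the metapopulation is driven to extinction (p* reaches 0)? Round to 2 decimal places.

The nontrivial equilibrium is p* = (1−D) − e/c; extinction occurs when this hits zero.
So D_crit = 1 − e/c = 1 − 0.74/1.11 = 1 − 0.6667 = 0.3333.
This equals the undisturbed p*, a classic result of Lande's extension.

0.33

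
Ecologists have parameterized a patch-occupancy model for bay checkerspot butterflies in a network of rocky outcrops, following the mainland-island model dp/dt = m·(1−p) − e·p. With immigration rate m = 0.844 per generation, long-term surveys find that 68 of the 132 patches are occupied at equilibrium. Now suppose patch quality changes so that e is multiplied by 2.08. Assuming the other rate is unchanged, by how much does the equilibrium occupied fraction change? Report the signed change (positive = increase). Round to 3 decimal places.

Observed p* = 68/132 = 0.51515.
Balance m(1−p*) = e·p* gives e = m(1−p*)/p* = 0.844×0.48485/0.51515 = 0.79436.
New p* = m/(m+e) = 0.84400/(0.84400+1.65227) = 0.33810.
Δp* = 0.33810 − 0.51515 = -0.17705.

-0.177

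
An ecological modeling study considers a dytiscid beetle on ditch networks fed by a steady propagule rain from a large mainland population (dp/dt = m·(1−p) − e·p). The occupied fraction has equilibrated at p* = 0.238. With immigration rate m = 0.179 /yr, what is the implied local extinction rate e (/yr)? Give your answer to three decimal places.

At equilibrium m(1−p*) = e·p*, so e = m(1−p*)/p*.
e = 0.179 × 0.7620 / 0.238 = 0.5731.

0.573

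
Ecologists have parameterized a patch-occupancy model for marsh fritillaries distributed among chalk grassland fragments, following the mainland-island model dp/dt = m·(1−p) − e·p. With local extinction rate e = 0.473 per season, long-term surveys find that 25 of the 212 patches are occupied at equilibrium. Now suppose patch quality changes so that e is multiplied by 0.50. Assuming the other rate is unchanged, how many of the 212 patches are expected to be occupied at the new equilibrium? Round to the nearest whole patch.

Observed p* = 25/212 = 0.11792.
Balance m(1−p*) = e·p* gives m = e·p*/(1−p*) = 0.473×0.11792/0.88208 = 0.06323.
New p* = m/(m+e) = 0.06323/(0.06323+0.23650) = 0.21096.
Expected occupied = 212 × 0.21096 = 44.72 ≈ 45.

45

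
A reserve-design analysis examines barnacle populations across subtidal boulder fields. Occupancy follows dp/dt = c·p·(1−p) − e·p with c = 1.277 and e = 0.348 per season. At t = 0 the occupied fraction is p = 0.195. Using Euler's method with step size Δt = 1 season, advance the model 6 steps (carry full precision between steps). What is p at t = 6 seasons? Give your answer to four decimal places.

0.7274

Update rule: p ← p + [c·p·(1−p) − e·p]·Δt with Δt = 1.
  1  |  dp/dt·Δt = +0.132597  |  p_1 = 0.327597
  2  |  dp/dt·Δt = +0.167290  |  p_2 = 0.494887
  3  |  dp/dt·Δt = +0.146996  |  p_3 = 0.641883
  4  |  dp/dt·Δt = +0.070168  |  p_4 = 0.712051
  5  |  dp/dt·Δt = +0.014035  |  p_5 = 0.726086
  6  |  dp/dt·Δt = +0.001298  |  p_6 = 0.727384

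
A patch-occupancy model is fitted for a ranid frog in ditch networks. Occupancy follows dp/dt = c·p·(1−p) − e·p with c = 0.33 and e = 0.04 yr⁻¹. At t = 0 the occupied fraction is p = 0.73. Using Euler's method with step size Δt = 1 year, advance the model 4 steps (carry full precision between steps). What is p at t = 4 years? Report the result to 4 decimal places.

Update rule: p ← p + [c·p·(1−p) − e·p]·Δt with Δt = 1.
p: 0.73000 → 0.76584  (Δp = +0.03584)
p: 0.76584 → 0.79439  (Δp = +0.02854)
p: 0.79439 → 0.81651  (Δp = +0.02213)
p: 0.81651 → 0.83329  (Δp = +0.01678)

0.8333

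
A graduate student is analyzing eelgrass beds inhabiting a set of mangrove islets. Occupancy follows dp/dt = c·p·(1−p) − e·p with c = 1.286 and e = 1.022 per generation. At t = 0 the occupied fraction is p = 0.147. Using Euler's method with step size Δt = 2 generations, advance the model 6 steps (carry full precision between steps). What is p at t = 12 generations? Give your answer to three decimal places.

Update rule: p ← p + [c·p·(1−p) − e·p]·Δt with Δt = 2.
p: 0.14700 → 0.16904  (Δp = +0.02204)
p: 0.16904 → 0.18480  (Δp = +0.01576)
p: 0.18480 → 0.19454  (Δp = +0.00974)
p: 0.19454 → 0.19992  (Δp = +0.00538)
p: 0.19992 → 0.20268  (Δp = +0.00276)
p: 0.20268 → 0.20404  (Δp = +0.00136)

0.204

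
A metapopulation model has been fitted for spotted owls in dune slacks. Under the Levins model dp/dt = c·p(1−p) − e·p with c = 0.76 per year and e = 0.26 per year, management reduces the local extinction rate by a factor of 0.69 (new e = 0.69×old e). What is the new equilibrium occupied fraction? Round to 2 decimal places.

0.76

Before: p* = 1 − 0.26/0.76 = 0.6579.
After the change, c = 0.76, e = 0.1794, so p* = 1 − 0.1794/0.76 = 0.7639.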